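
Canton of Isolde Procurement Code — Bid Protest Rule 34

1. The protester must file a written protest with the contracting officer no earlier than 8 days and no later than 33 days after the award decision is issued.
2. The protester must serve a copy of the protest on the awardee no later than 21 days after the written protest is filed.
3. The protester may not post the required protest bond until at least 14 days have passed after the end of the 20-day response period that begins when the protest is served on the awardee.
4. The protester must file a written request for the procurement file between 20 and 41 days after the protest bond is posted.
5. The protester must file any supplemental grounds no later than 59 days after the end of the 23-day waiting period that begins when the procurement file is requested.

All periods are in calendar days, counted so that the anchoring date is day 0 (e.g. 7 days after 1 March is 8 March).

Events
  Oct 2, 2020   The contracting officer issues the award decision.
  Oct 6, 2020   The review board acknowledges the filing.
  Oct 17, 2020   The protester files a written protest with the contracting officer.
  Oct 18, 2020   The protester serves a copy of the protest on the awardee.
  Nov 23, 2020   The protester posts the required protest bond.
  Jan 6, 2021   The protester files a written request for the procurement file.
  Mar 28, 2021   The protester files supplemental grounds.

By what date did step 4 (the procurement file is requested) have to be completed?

Step 4 runs from Nov 23, 2020, when the protest bond is posted. The window is 20–41 days after Nov 23, 2020; it closes on Jan 3, 2021.

Jan 3, 2021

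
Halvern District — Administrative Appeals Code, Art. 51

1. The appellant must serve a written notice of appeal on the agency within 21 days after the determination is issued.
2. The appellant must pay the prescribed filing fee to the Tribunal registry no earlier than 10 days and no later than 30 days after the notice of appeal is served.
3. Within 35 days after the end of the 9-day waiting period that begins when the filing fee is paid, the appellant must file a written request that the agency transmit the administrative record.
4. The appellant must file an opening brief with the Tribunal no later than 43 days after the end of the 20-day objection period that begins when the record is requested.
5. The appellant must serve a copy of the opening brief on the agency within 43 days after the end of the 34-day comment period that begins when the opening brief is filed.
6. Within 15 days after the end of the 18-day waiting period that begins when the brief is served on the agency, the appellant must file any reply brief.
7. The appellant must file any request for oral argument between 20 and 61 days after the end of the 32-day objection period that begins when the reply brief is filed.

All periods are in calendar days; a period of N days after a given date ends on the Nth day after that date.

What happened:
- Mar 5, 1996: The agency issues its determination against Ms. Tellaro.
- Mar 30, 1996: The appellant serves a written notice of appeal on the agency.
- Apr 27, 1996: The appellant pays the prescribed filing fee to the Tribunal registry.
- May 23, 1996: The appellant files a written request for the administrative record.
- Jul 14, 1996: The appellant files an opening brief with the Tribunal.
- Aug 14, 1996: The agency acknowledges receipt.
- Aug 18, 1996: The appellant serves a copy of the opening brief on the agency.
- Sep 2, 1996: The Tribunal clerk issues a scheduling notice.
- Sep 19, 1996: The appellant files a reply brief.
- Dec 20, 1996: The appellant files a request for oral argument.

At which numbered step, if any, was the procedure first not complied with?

Step 1

Step 1: 21 days after Mar 5, 1996 (when the determination is issued) is Mar 26, 1996; Mar 30, 1996 misses that deadline by 4 days.
The analysis stops there.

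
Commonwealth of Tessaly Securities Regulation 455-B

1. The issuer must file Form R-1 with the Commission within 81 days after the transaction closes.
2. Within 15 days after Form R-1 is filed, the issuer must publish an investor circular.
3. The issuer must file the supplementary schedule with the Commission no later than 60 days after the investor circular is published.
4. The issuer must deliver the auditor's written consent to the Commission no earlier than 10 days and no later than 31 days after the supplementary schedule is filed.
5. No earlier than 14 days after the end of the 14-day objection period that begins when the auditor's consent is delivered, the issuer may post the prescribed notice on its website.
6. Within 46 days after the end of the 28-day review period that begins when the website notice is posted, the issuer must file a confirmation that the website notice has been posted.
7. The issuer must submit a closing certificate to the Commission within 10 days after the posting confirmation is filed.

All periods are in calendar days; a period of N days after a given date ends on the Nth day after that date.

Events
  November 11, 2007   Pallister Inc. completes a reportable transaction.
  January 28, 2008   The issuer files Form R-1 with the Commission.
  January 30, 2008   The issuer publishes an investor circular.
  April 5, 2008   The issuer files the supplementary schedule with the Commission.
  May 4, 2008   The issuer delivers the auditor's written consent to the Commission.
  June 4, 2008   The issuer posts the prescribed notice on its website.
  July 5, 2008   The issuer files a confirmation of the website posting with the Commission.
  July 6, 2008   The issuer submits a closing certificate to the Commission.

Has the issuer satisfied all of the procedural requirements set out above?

No

Step 1: 81 days after November 11, 2007 (when the transaction closes) is January 31, 2008; January 28, 2008 is within that limit.
Step 2: 15 days after January 28, 2008 (when Form R-1 is filed) is February 12, 2008; completed January 30, 2008, before the deadline.
Step 3: 60 days after January 30, 2008 (when the investor circular is published) is March 30, 2008; April 5, 2008 misses that deadline by 6 days.
Later steps need not be reached.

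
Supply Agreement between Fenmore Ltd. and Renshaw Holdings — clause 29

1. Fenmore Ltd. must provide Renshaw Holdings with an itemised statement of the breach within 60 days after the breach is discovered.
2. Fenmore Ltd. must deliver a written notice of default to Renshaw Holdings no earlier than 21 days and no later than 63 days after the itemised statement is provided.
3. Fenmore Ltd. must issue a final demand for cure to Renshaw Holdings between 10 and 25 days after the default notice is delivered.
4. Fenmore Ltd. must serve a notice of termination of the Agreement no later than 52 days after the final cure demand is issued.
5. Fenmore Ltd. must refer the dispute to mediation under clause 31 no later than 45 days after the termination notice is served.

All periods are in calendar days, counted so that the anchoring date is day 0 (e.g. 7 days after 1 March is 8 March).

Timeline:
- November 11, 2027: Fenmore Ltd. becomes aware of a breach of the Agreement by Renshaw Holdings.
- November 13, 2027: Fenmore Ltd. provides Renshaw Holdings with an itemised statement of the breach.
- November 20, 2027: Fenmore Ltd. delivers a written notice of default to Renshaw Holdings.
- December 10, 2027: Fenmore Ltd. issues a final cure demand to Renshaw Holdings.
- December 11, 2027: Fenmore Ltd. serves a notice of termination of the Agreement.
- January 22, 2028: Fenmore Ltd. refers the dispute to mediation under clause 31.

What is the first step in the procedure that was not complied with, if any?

Step 1: 60 days after November 11, 2027 (when the breach is discovered) is January 10, 2028; done November 13, 2027 — timely.
Step 2: the window is 21–63 days after November 13, 2027 (when the itemised statement is provided), so December 4, 2027 through January 15, 2028; November 20, 2027 is 14 days too early.

Step 2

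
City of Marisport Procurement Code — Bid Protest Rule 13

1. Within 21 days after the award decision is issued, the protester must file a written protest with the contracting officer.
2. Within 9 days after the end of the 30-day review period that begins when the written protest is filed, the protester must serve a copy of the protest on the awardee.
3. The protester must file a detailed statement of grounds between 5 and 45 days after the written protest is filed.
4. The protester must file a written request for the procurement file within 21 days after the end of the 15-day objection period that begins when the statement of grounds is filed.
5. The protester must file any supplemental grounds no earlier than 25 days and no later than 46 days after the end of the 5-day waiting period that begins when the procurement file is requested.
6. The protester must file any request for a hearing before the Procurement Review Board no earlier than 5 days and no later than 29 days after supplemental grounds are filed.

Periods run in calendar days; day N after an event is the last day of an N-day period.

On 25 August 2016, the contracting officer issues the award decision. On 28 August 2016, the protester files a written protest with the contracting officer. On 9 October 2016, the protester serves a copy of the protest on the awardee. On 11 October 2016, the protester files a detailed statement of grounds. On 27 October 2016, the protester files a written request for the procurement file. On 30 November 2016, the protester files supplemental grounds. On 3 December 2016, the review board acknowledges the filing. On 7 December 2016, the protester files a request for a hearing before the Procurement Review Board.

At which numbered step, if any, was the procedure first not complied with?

Step 2

Step 1: 21 days after 25 August 2016 (when the award decision is issued) is 15 September 2016; done 28 August 2016 — timely.
Step 2: 9 days after 27 September 2016 (end of the 30-day review period, which began when the written protest is filed on 28 August 2016) is 6 October 2016; done 9 October 2016 — 3 days late.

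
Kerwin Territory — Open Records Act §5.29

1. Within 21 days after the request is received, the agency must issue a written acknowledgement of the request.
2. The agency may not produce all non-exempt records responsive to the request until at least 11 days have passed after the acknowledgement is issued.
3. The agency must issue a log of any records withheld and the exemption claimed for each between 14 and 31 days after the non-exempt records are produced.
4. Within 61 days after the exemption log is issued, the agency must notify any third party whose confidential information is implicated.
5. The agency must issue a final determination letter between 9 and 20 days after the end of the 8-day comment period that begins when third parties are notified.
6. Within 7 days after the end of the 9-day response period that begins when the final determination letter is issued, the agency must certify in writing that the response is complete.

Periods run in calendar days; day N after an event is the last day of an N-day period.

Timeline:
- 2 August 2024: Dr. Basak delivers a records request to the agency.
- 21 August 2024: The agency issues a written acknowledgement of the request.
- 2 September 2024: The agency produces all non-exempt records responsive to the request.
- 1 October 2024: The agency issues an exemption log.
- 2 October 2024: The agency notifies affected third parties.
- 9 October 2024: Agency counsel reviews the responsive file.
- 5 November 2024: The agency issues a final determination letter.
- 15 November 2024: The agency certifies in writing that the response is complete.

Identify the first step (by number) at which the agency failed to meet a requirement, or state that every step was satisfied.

Step 5

Step 1 — counting 21 days from 2 August 2024 (when the request is received) gives a deadline of 23 August 2024; 21 August 2024 is within that limit.
Step 2 — must wait 11 days from 21 August 2024 (when the acknowledgement is issued), so not before 1 September 2024; 2 September 2024 is on or after that date.
Step 3 — 14 and 31 days from 2 September 2024 (when the non-exempt records are produced) are 16 September 2024 and 3 October 2024 respectively; 1 October 2024 falls inside that range.
Step 4 — counting 61 days from 1 October 2024 (when the exemption log is issued) gives a deadline of 1 December 2024; 2 October 2024 is within that limit.
Step 5 — 9 and 20 days from 10 October 2024 (end of the 8-day comment period, which began when third parties are notified on 2 October 2024) are 19 October 2024 and 30 October 2024 respectively; 5 November 2024 is 6 days past the end of the window.
That is the first point of non-compliance.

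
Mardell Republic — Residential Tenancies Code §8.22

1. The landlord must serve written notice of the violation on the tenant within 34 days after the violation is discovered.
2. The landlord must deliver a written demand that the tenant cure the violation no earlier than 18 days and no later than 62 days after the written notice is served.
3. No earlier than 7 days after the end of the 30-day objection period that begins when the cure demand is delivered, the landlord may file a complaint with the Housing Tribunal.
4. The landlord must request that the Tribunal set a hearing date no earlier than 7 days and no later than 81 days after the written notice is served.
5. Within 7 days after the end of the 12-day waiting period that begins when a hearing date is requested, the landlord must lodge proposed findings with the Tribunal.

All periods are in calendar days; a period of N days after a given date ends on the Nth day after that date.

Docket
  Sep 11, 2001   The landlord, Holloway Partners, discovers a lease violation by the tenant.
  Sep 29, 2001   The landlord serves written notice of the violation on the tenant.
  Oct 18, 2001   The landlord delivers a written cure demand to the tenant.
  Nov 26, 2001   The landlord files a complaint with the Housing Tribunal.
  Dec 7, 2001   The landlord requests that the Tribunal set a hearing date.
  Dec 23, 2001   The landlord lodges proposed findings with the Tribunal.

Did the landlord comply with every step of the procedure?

Yes

Step 1 — counting 34 days from Sep 11, 2001 (when the violation is discovered) gives a deadline of Oct 15, 2001; done Sep 29, 2001 — timely.
Step 2 — 18 and 62 days from Sep 29, 2001 (when the written notice is served) are Oct 17, 2001 and Nov 30, 2001 respectively; done Oct 18, 2001, which is between those dates.
Step 3 — must wait 7 days from Nov 17, 2001 (end of the 30-day objection period, which began when the cure demand is delivered on Oct 18, 2001), so not before Nov 24, 2001; done Nov 26, 2001, after the minimum wait.
Step 4 — 7 and 81 days from Sep 29, 2001 (when the written notice is served) are Oct 6, 2001 and Dec 19, 2001 respectively; done Dec 7, 2001 — within the window.
Step 5 — counting 7 days from Dec 19, 2001 (end of the 12-day waiting period, which began when a hearing date is requested on Dec 7, 2001) gives a deadline of Dec 26, 2001; completed Dec 23, 2001, before the deadline.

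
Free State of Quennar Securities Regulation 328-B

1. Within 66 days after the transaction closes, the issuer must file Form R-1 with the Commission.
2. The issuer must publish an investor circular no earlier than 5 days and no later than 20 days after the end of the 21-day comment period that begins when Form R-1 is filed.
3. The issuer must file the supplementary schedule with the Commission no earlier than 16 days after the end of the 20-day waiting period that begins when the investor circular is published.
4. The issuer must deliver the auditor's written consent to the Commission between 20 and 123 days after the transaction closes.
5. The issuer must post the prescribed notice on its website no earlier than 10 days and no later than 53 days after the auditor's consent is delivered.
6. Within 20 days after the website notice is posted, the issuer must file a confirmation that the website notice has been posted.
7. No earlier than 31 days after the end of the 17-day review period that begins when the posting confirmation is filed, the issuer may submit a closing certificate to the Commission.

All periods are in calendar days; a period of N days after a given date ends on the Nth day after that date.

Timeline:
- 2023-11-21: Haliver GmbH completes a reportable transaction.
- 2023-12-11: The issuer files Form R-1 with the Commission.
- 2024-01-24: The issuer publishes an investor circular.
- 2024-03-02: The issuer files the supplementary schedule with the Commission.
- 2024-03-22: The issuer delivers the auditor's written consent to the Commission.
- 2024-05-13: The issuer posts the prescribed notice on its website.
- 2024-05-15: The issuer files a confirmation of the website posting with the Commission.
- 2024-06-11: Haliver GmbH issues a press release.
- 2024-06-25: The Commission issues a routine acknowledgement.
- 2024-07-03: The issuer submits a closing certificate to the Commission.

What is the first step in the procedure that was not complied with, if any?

Step 2

Step 1: 66 days after 2023-11-21 (when the transaction closes) is 2024-01-26; 2023-12-11 is within that limit.
Step 2: the window is 5–20 days after 2024-01-01 (end of the 21-day comment period, which began when Form R-1 is filed on 2023-12-11), so 2024-01-06 through 2024-01-21; done 2024-01-24 — 3 days after the window closed.
That is the first point of non-compliance.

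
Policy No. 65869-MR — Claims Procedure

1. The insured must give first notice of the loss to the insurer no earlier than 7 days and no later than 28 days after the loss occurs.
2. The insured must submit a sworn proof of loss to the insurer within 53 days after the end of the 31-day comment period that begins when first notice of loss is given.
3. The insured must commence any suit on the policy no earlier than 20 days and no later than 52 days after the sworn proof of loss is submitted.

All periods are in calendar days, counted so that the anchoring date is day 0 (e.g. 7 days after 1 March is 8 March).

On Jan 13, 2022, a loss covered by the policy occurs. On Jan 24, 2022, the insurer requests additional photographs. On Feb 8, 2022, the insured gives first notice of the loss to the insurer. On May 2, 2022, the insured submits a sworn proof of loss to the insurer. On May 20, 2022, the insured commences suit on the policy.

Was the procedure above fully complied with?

Step 1 — 7 and 28 days from Jan 13, 2022 (when the loss occurs) are Jan 20, 2022 and Feb 10, 2022 respectively; done Feb 8, 2022 — within the window.
Step 2 — counting 53 days from Mar 11, 2022 (end of the 31-day comment period, which began when first notice of loss is given on Feb 8, 2022) gives a deadline of May 3, 2022; May 2, 2022 is within that limit.
Step 3 — 20 and 52 days from May 2, 2022 (when the sworn proof of loss is submitted) are May 22, 2022 and Jun 23, 2022 respectively; May 20, 2022 is 2 days too early.

No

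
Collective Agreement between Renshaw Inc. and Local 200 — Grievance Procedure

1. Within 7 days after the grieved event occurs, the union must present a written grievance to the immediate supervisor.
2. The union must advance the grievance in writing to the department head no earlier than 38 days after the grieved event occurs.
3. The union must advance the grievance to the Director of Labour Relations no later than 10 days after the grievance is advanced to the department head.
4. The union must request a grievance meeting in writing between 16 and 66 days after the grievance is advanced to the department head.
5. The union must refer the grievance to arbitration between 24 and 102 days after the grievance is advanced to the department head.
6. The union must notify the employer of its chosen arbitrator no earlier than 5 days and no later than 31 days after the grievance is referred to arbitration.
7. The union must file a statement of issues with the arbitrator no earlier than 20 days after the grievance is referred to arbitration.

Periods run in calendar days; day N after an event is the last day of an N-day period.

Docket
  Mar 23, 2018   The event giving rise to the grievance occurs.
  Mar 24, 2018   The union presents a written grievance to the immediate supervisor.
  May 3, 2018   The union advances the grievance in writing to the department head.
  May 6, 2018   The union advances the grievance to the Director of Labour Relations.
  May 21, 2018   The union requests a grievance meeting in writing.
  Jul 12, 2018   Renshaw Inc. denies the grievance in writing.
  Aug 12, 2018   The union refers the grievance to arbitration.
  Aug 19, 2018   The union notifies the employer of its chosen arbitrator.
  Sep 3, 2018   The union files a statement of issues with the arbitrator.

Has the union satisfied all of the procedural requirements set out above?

Yes

Step 1 — counting 7 days from Mar 23, 2018 (when the grieved event occurs) gives a deadline of Mar 30, 2018; done Mar 24, 2018 — timely.
Step 2 — must wait 38 days from Mar 23, 2018 (when the grieved event occurs), so not before Apr 30, 2018; done May 3, 2018 — permitted.
Step 3 — counting 10 days from May 3, 2018 (when the grievance is advanced to the department head) gives a deadline of May 13, 2018; done May 6, 2018 — timely.
Step 4 — 16 and 66 days from May 3, 2018 (when the grievance is advanced to the department head) are May 19, 2018 and Jul 8, 2018 respectively; done May 21, 2018 — within the window.
Step 5 — 24 and 102 days from May 3, 2018 (when the grievance is advanced to the department head) are May 27, 2018 and Aug 13, 2018 respectively; done Aug 12, 2018 — within the window.
Step 6 — 5 and 31 days from Aug 12, 2018 (when the grievance is referred to arbitration) are Aug 17, 2018 and Sep 12, 2018 respectively; done Aug 19, 2018 — within the window.
Step 7 — must wait 20 days from Aug 12, 2018 (when the grievance is referred to arbitration), so not before Sep 1, 2018; Sep 3, 2018 is on or after that date.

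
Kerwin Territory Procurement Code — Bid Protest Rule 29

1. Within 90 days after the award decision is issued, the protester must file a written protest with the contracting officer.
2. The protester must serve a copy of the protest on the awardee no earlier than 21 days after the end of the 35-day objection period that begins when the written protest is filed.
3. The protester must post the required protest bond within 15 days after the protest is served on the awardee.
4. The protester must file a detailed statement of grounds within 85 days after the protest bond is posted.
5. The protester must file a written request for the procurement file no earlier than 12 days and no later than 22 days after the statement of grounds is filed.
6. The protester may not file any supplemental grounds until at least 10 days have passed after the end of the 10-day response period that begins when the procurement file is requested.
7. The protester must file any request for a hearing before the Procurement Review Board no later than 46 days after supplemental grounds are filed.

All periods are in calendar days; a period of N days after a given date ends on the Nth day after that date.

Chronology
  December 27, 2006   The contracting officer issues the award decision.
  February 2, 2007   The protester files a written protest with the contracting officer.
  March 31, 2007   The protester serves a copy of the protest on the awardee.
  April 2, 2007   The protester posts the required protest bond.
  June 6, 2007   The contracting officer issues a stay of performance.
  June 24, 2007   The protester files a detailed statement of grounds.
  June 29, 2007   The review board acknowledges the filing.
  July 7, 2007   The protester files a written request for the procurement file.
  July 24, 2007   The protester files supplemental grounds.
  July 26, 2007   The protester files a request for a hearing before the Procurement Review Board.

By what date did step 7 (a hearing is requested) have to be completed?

Step 7 runs from July 24, 2007, when supplemental grounds are filed. 46 days after July 24, 2007 is September 8, 2007.

September 8, 2007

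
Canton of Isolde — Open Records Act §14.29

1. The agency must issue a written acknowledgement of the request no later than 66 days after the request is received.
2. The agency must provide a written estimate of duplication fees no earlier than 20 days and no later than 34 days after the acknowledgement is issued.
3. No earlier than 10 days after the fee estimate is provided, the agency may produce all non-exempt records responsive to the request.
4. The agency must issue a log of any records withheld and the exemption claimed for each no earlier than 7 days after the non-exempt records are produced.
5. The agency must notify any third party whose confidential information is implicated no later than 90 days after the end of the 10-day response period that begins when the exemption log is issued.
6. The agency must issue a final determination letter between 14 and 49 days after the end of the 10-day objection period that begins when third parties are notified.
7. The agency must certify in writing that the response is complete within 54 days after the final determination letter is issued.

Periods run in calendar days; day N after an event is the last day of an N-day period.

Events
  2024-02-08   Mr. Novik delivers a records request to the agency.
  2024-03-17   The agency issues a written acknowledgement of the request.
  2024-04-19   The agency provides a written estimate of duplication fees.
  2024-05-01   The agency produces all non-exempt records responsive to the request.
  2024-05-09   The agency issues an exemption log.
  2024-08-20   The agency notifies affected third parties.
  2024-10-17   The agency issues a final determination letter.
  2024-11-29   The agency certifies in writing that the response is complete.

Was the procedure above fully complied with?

No

Step 1: 66 days after 2024-02-08 (when the request is received) is 2024-04-14; completed 2024-03-17, before the deadline.
Step 2: the window is 20–34 days after 2024-03-17 (when the acknowledgement is issued), so 2024-04-06 through 2024-04-20; done 2024-04-19, which is between those dates.
Step 3: the earliest permitted date is 10 days after 2024-04-19 (when the fee estimate is provided), i.e. 2024-04-29; done 2024-05-01 — permitted.
Step 4: the earliest permitted date is 7 days after 2024-05-01 (when the non-exempt records are produced), i.e. 2024-05-08; 2024-05-09 is on or after that date.
Step 5: 90 days after 2024-05-19 (end of the 10-day response period, which began when the exemption log is issued on 2024-05-09) is 2024-08-17; 2024-08-20 misses that deadline by 3 days.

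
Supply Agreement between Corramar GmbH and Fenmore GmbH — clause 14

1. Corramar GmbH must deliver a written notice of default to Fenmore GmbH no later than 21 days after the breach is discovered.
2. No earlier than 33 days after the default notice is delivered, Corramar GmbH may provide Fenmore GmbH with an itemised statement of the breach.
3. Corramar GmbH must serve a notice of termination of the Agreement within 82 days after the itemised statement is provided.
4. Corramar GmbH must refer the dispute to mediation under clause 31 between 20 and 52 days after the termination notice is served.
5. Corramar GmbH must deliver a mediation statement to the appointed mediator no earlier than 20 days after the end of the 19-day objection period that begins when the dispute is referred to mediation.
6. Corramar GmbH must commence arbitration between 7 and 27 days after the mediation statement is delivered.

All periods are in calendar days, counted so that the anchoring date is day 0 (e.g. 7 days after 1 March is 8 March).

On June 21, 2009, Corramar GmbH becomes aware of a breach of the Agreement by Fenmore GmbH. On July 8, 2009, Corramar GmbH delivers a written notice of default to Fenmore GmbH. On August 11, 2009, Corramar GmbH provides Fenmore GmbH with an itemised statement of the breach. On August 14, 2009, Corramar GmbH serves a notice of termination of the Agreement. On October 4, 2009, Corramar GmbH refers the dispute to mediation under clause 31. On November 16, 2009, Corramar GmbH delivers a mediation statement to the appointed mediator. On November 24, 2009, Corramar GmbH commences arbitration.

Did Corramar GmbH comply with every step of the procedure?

(1) due by June 21, 2009 + 21 days = July 12, 2009; done July 8, 2009 — timely.
(2) permitted from July 8, 2009 + 33 days = August 10, 2009 onward; August 11, 2009 is on or after that date.
(3) due by August 11, 2009 + 82 days = November 1, 2009; August 14, 2009 is within that limit.
(4) the permitted window runs from August 14, 2009 + 20 = September 3, 2009 to August 14, 2009 + 52 = October 5, 2009; done October 4, 2009 — within the window.
(5) permitted from October 23, 2009 + 20 days = November 12, 2009 onward; done November 16, 2009, after the minimum wait.
(6) the permitted window runs from November 16, 2009 + 7 = November 23, 2009 to November 16, 2009 + 27 = December 13, 2009; done November 24, 2009, which is between those dates.

Yes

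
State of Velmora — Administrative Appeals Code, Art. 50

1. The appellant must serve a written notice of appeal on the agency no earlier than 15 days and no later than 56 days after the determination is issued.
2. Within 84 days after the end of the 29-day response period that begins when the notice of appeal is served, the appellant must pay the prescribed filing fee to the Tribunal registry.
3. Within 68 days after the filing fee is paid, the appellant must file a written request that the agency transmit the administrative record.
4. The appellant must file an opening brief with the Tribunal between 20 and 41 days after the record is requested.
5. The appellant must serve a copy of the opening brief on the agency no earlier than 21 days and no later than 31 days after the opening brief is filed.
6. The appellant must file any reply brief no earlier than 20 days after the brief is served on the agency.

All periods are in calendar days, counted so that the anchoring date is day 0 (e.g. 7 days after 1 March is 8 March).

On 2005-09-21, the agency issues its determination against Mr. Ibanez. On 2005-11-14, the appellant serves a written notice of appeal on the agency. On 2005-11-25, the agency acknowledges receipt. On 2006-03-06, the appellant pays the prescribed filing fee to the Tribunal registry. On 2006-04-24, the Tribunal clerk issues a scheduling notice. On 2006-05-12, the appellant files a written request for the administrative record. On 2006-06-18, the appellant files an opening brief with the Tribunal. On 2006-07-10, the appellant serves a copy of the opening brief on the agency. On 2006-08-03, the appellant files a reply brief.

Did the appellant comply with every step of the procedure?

Step 1 — 15 and 56 days from 2005-09-21 (when the determination is issued) are 2005-10-06 and 2005-11-16 respectively; done 2005-11-14 — within the window.
Step 2 — counting 84 days from 2005-12-13 (end of the 29-day response period, which began when the notice of appeal is served on 2005-11-14) gives a deadline of 2006-03-07; completed 2006-03-06, before the deadline.
Step 3 — counting 68 days from 2006-03-06 (when the filing fee is paid) gives a deadline of 2006-05-13; 2006-05-12 is within that limit.
Step 4 — 20 and 41 days from 2006-05-12 (when the record is requested) are 2006-06-01 and 2006-06-22 respectively; done 2006-06-18 — within the window.
Step 5 — 21 and 31 days from 2006-06-18 (when the opening brief is filed) are 2006-07-09 and 2006-07-19 respectively; 2006-07-10 falls inside that range.
Step 6 — must wait 20 days from 2006-07-10 (when the brief is served on the agency), so not before 2006-07-30; done 2006-08-03 — permitted.

Yes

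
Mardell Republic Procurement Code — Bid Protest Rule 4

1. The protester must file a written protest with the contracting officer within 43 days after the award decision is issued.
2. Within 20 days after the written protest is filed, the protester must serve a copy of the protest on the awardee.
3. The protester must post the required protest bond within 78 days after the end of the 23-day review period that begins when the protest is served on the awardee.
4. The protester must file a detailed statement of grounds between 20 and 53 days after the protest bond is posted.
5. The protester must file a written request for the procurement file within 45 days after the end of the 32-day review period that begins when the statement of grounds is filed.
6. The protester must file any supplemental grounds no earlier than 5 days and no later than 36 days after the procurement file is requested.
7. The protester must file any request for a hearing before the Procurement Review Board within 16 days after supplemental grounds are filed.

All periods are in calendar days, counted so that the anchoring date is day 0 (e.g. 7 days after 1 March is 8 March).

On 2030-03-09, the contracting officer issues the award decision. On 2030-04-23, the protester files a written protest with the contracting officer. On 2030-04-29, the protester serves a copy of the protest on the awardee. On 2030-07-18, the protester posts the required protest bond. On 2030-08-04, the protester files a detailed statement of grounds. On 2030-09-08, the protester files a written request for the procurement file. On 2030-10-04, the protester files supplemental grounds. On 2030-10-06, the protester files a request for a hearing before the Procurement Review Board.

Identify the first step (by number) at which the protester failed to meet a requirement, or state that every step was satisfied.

(1) due by 2030-03-09 + 43 days = 2030-04-21; not done until 2030-04-23, 2 days after the deadline.
No need to go further; step 1 was not satisfied.

Step 1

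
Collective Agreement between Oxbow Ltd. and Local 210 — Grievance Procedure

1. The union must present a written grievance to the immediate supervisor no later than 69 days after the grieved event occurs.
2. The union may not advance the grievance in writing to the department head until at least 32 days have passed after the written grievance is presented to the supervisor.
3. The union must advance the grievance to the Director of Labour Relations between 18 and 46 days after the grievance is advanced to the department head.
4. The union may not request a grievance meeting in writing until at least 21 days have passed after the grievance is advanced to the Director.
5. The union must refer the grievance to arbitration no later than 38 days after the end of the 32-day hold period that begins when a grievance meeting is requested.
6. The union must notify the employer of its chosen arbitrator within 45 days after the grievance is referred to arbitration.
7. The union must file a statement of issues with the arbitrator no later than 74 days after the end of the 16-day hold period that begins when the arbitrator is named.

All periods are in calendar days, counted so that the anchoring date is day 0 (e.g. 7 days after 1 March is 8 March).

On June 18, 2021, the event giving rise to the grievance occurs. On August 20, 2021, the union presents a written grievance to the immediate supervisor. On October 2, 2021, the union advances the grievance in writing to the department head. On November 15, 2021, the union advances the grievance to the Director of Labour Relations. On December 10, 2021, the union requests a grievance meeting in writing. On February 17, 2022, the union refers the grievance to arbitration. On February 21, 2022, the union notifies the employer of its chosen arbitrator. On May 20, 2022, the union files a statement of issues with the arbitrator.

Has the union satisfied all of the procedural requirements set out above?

Yes

Step 1: 69 days after June 18, 2021 (when the grieved event occurs) is August 26, 2021; August 20, 2021 is within that limit.
Step 2: the earliest permitted date is 32 days after August 20, 2021 (when the written grievance is presented to the supervisor), i.e. September 21, 2021; done October 2, 2021, after the minimum wait.
Step 3: the window is 18–46 days after October 2, 2021 (when the grievance is advanced to the department head), so October 20, 2021 through November 17, 2021; done November 15, 2021, which is between those dates.
Step 4: the earliest permitted date is 21 days after November 15, 2021 (when the grievance is advanced to the Director), i.e. December 6, 2021; done December 10, 2021, after the minimum wait.
Step 5: 38 days after January 11, 2022 (end of the 32-day hold period, which began when a grievance meeting is requested on December 10, 2021) is February 18, 2022; completed February 17, 2022, before the deadline.
Step 6: 45 days after February 17, 2022 (when the grievance is referred to arbitration) is April 3, 2022; February 21, 2022 is within that limit.
Step 7: 74 days after March 9, 2022 (end of the 16-day hold period, which began when the arbitrator is named on February 21, 2022) is May 22, 2022; May 20, 2022 is within that limit.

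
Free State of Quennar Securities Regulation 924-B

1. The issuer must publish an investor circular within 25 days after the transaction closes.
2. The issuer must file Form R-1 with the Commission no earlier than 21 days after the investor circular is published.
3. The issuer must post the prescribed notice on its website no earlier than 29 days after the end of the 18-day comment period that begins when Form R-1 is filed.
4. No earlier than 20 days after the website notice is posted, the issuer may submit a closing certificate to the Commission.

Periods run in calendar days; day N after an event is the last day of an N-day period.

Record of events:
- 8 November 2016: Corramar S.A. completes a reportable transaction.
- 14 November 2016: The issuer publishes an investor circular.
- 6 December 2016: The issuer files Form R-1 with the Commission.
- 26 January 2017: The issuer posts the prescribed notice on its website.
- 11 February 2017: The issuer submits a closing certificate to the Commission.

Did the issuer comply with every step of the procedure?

No

Step 1 — counting 25 days from 8 November 2016 (when the transaction closes) gives a deadline of 3 December 2016; completed 14 November 2016, before the deadline.
Step 2 — must wait 21 days from 14 November 2016 (when the investor circular is published), so not before 5 December 2016; done 6 December 2016 — permitted.
Step 3 — must wait 29 days from 24 December 2016 (end of the 18-day comment period, which began when Form R-1 is filed on 6 December 2016), so not before 22 January 2017; done 26 January 2017 — permitted.
Step 4 — must wait 20 days from 26 January 2017 (when the website notice is posted), so not before 15 February 2017; done 11 February 2017 — 4 days too early.
Later steps need not be reached.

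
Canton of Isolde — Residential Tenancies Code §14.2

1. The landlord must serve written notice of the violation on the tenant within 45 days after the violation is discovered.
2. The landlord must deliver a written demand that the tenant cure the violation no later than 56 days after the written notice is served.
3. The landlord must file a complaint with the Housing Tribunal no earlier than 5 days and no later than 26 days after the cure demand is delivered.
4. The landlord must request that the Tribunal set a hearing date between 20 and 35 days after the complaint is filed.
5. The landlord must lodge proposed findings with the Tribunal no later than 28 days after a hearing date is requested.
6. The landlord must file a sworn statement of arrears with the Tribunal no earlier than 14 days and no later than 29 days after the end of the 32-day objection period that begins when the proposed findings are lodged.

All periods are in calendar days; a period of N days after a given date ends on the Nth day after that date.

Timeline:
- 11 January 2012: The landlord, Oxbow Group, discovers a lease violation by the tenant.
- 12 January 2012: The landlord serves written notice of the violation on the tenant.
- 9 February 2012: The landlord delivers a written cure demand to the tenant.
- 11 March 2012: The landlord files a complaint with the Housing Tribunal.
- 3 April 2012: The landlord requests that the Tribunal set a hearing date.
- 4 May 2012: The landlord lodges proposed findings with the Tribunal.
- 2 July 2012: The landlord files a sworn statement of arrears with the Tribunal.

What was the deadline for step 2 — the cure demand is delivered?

Step 2 runs from 12 January 2012, when the written notice is served. 56 days after 12 January 2012 is 8 March 2012.

8 March 2012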